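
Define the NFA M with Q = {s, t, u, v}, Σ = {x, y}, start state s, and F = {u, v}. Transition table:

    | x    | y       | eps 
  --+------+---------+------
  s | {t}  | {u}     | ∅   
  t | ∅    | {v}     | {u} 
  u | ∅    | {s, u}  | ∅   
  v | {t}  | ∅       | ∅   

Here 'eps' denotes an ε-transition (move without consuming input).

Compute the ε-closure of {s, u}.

Begin with {s, u}.
No ε-moves leave this set, so the closure equals the set itself.

{s, u}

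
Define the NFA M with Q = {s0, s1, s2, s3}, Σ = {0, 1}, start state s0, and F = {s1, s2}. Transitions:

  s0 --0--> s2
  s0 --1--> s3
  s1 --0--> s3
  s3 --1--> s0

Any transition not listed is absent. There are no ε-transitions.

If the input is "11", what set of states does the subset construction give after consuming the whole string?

Start in {s0}.
Read '1': {s0} → {s3}.
Read '1': {s3} → {s0}.

{s0}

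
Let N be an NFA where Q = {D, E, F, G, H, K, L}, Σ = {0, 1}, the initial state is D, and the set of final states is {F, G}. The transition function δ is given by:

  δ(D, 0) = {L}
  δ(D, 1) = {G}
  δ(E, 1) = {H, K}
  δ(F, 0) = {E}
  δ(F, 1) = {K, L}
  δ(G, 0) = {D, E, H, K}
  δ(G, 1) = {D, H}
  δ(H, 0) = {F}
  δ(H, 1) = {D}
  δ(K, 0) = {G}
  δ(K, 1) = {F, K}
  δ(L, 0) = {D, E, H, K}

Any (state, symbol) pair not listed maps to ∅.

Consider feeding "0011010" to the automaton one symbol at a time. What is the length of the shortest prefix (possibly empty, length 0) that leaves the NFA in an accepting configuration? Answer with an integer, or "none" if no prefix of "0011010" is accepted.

3

Start in {D}.
Read '0': D→{L}; now {L}.
Read '0': L→{D, E, H, K}; now {D, E, H, K}.
Read '1': D→{G}, E→{H, K}, H→{D}, K→{F, K}; now {D, F, G, H, K}.
None of the earlier sets intersect F, but {D, F, G, H, K} does.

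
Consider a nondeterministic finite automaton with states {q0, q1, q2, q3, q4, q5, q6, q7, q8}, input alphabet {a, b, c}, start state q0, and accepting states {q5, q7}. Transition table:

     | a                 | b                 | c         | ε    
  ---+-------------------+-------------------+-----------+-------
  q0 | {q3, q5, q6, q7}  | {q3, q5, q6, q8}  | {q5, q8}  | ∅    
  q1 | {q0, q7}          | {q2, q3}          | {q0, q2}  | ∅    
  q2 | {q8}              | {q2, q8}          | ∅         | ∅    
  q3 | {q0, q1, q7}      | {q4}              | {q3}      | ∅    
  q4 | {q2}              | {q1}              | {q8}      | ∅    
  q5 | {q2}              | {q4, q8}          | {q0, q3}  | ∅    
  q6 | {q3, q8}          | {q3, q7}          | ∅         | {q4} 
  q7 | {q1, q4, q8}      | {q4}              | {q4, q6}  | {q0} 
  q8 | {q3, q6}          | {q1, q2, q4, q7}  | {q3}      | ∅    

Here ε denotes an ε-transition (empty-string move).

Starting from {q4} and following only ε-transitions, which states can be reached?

{q4}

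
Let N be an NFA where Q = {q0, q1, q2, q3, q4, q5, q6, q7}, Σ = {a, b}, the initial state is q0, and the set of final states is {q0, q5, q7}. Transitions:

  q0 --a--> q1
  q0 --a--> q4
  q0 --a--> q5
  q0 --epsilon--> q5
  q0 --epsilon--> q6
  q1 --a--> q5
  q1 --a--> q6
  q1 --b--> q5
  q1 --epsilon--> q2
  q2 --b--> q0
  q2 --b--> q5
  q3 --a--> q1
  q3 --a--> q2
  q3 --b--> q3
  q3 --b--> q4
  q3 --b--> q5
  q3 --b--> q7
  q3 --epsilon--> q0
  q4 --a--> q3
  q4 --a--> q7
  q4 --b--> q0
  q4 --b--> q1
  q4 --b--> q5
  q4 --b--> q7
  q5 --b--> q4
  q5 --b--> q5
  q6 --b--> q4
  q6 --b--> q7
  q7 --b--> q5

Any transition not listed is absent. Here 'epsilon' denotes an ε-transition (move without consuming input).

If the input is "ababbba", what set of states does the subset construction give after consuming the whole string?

{q0, q1, q2, q3, q4, q5, q6, q7}

Start: ε-closure({q0}) = {q0, q5, q6}.
Read 'a': {q0, q5, q6} → {q1, q2, q4, q5}.
Read 'b': {q1, q2, q4, q5} → {q0, q1, q2, q4, q5, q6, q7}.
Read 'a': {q0, q1, q2, q4, q5, q6, q7} → {q0, q1, q2, q3, q4, q5, q6, q7}.
Read 'b': {q0, q1, q2, q3, q4, q5, q6, q7} → {q0, q1, q2, q3, q4, q5, q6, q7}.
Read 'b': {q0, q1, q2, q3, q4, q5, q6, q7} → {q0, q1, q2, q3, q4, q5, q6, q7}.
Read 'b': {q0, q1, q2, q3, q4, q5, q6, q7} → {q0, q1, q2, q3, q4, q5, q6, q7}.
Read 'a': {q0, q1, q2, q3, q4, q5, q6, q7} → {q0, q1, q2, q3, q4, q5, q6, q7}.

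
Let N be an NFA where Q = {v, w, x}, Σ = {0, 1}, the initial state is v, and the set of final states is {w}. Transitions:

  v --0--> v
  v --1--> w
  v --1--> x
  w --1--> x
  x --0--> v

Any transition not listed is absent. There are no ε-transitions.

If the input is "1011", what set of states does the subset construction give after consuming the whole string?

{x}

Start in {v}.
Read '1': v→{w, x}; now {w, x}.
Read '0': w→∅, x→{v}; now {v}.
Read '1': v→{w, x}; now {w, x}.
Read '1': w→{x}, x→∅; now {x}.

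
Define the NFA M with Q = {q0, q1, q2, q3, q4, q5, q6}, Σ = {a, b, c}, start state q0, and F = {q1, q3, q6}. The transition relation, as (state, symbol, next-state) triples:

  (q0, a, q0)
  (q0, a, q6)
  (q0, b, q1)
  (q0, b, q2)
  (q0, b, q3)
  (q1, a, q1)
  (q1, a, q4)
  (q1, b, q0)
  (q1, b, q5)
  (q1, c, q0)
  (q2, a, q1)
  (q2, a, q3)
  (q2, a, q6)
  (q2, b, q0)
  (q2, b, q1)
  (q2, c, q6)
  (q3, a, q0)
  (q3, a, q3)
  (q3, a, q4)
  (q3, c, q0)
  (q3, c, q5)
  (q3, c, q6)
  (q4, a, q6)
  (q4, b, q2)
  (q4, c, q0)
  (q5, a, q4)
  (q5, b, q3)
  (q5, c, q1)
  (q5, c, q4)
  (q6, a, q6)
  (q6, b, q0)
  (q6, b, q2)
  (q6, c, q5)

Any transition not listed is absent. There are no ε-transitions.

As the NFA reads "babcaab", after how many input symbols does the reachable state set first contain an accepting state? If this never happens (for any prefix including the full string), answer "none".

Start in {q0}.
Read 'b': {q0} → {q1, q2, q3}.
None of the earlier sets intersect F, but {q1, q2, q3} does.

1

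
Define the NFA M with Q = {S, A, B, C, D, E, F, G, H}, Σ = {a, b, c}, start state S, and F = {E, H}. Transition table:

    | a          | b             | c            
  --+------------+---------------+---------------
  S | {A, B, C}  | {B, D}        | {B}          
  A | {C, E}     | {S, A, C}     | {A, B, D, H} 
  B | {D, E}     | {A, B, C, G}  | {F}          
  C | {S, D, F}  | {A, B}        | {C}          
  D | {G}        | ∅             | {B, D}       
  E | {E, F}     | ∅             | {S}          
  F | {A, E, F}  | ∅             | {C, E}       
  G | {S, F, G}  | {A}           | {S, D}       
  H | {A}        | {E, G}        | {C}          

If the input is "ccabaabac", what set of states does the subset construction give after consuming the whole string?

Start in {S}.
Read 'c': S→{B}; now {B}.
Read 'c': B→{F}; now {F}.
Read 'a': F→{A, E, F}; now {A, E, F}.
Read 'b': A→{S, A, C}, E→∅, F→∅; now {S, A, C}.
Read 'a': S→{A, B, C}, A→{C, E}, C→{S, D, F}; now {S, A, B, C, D, E, F}.
Read 'a': S→{A, B, C}, A→{C, E}, B→{D, E}, C→{S, D, F}, D→{G}, E→{E, F}, F→{A, E, F}; now {S, A, B, C, D, E, F, G}.
Read 'b': S→{B, D}, A→{S, A, C}, B→{A, B, C, G}, C→{A, B}, D→∅, E→∅, F→∅, G→{A}; now {S, A, B, C, D, G}.
Read 'a': S→{A, B, C}, A→{C, E}, B→{D, E}, C→{S, D, F}, D→{G}, G→{S, F, G}; now {S, A, B, C, D, E, F, G}.
Read 'c': S→{B}, A→{A, B, D, H}, B→{F}, C→{C}, D→{B, D}, E→{S}, F→{C, E}, G→{S, D}; now {S, A, B, C, D, E, F, H}.

{S, A, B, C, D, E, F, H}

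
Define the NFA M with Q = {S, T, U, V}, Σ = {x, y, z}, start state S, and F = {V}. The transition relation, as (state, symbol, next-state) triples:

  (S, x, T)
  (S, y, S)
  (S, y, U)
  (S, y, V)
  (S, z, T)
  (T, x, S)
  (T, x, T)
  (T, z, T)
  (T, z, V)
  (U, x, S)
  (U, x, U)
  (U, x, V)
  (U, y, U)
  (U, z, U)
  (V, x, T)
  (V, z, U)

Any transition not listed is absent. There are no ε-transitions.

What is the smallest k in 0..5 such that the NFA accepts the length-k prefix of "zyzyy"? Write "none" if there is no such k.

Start in {S}.
Read 'z': S→{T}; now {T}.
Read 'y': T→∅; now ∅.
The set is empty and remains empty for the remaining 3 symbols.
No reachable set along the way intersects F.

none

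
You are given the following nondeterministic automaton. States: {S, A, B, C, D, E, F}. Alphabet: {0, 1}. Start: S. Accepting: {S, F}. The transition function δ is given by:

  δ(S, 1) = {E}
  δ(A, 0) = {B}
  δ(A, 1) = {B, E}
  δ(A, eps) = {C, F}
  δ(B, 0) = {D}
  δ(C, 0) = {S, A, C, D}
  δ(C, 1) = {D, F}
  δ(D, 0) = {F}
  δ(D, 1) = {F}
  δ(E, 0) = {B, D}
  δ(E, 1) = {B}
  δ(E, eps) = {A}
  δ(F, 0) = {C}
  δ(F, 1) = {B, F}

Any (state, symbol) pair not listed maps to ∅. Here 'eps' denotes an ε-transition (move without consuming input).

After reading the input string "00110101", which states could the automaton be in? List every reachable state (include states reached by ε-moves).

Start in {S}.
Read '0': {S} → ∅.
The set is empty and remains empty for the remaining 7 symbols.

∅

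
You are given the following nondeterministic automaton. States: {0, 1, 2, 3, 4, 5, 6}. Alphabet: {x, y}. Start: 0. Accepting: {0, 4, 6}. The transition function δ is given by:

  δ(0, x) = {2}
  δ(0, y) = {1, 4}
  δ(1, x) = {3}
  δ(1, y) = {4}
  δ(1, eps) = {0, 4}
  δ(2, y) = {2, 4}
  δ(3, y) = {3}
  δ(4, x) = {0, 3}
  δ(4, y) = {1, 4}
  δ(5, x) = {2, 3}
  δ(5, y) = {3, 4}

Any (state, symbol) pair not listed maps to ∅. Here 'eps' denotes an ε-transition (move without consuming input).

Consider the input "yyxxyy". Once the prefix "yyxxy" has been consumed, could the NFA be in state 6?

Start in {0}.
Read 'y': {0} → {0, 1, 4}.
Read 'y': {0, 1, 4} → {0, 1, 4}.
Read 'x': {0, 1, 4} → {0, 2, 3}.
Read 'x': {0, 2, 3} → {2}.
Read 'y': {2} → {2, 4}.
State 6 is not in {2, 4}.

No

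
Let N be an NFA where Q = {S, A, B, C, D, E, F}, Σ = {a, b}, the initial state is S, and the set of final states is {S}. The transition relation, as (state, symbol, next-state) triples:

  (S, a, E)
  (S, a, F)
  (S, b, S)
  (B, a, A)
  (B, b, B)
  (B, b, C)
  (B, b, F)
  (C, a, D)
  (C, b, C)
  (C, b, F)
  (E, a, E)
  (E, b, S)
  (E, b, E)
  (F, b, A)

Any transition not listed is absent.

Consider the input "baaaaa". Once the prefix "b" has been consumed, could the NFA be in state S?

Yes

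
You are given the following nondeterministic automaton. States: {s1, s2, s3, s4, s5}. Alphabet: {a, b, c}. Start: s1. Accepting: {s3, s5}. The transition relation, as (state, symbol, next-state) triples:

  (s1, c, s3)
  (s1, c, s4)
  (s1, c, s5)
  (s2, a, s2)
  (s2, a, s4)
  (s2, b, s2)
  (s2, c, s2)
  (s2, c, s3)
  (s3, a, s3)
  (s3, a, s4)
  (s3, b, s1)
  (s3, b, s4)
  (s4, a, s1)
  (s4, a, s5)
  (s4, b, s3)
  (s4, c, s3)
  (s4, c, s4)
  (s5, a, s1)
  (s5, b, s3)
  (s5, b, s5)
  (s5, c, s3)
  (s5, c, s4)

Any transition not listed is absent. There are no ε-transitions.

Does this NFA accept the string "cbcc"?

Yes

Start in {s1}.
Read 'c': s1→{s3, s4, s5}; now {s3, s4, s5}.
Read 'b': s3→{s1, s4}, s4→{s3}, s5→{s3, s5}; now {s1, s3, s4, s5}.
Read 'c': s1→{s3, s4, s5}, s3→∅, s4→{s3, s4}, s5→{s3, s4}; now {s3, s4, s5}.
Read 'c': s3→∅, s4→{s3, s4}, s5→{s3, s4}; now {s3, s4}.
The final set {s3, s4} contains the accepting state s3.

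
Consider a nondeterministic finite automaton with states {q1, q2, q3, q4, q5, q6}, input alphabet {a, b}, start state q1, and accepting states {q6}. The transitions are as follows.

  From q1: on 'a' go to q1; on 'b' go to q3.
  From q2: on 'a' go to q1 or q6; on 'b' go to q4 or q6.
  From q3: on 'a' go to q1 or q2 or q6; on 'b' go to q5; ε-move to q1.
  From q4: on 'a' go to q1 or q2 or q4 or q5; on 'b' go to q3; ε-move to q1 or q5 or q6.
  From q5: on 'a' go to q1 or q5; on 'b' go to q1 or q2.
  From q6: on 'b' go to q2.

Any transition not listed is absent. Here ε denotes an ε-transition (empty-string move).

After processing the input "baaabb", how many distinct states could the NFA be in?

Start in {q1}.
Read 'b': q1→{q3}; union {q3}; ε-closure = {q1, q3}.
Read 'a': q1→{q1}, q3→{q1, q2, q6}; now {q1, q2, q6}.
Read 'a': q1→{q1}, q2→{q1, q6}, q6→∅; now {q1, q6}.
Read 'a': q1→{q1}, q6→∅; now {q1}.
Read 'b': q1→{q3}; union {q3}; ε-closure = {q1, q3}.
Read 'b': q1→{q3}, q3→{q5}; union {q3, q5}; ε-closure = {q1, q3, q5}.
That set has 3 states.

3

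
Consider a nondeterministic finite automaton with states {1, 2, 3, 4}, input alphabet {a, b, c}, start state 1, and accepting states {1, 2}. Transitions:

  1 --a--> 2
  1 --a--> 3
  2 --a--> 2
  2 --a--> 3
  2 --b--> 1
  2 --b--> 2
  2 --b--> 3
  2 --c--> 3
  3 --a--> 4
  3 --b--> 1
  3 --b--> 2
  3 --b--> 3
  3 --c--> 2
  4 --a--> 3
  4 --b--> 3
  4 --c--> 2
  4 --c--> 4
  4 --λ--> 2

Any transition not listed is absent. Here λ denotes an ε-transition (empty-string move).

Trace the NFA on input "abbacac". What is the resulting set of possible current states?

Start in {1}.
Read 'a': {1} → {2, 3}.
Read 'b': {2, 3} → {1, 2, 3}.
Read 'b': {1, 2, 3} → {1, 2, 3}.
Read 'a': {1, 2, 3} → {2, 3, 4}.
Read 'c': {2, 3, 4} → {2, 3, 4}.
Read 'a': {2, 3, 4} → {2, 3, 4}.
Read 'c': {2, 3, 4} → {2, 3, 4}.

{2, 3, 4}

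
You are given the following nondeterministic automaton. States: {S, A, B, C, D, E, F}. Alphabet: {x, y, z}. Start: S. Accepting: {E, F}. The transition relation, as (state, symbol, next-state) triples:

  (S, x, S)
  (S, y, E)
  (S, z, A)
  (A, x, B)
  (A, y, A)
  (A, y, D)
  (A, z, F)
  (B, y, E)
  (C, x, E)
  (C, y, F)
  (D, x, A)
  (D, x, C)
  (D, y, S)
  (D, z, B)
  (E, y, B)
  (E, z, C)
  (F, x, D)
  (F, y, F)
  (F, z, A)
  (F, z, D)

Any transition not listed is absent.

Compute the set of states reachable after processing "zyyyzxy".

{S, B, E}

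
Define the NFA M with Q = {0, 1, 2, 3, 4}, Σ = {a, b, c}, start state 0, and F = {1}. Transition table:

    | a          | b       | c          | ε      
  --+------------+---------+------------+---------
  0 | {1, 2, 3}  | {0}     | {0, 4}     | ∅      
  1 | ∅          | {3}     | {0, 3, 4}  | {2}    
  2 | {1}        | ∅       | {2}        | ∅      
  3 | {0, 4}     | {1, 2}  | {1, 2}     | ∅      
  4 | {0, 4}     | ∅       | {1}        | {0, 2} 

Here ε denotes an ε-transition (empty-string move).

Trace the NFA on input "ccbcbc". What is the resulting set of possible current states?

Start in {0}.
Read 'c': {0} → {0, 2, 4}.
Read 'c': {0, 2, 4} → {0, 1, 2, 4}.
Read 'b': {0, 1, 2, 4} → {0, 3}.
Read 'c': {0, 3} → {0, 1, 2, 4}.
Read 'b': {0, 1, 2, 4} → {0, 3}.
Read 'c': {0, 3} → {0, 1, 2, 4}.

{0, 1, 2, 4}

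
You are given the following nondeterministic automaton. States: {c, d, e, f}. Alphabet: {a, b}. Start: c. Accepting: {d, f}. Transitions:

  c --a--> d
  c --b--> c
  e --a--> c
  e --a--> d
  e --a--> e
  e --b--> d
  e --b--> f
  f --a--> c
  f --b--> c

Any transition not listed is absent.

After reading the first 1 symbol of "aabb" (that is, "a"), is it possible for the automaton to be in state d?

Yes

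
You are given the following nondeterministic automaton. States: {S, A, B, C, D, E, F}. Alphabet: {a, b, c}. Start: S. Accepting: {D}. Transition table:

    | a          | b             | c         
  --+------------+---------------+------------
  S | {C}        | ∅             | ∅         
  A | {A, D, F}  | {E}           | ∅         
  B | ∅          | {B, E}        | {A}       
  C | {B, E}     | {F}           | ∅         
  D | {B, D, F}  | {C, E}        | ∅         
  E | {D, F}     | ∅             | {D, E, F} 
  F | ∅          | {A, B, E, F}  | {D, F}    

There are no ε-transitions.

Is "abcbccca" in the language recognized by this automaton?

Yes

Start in {S}.
Read 'a': S→{C}; now {C}.
Read 'b': C→{F}; now {F}.
Read 'c': F→{D, F}; now {D, F}.
Read 'b': D→{C, E}, F→{A, B, E, F}; now {A, B, C, E, F}.
Read 'c': A→∅, B→{A}, C→∅, E→{D, E, F}, F→{D, F}; now {A, D, E, F}.
Read 'c': A→∅, D→∅, E→{D, E, F}, F→{D, F}; now {D, E, F}.
Read 'c': D→∅, E→{D, E, F}, F→{D, F}; now {D, E, F}.
Read 'a': D→{B, D, F}, E→{D, F}, F→∅; now {B, D, F}.
The final set {B, D, F} contains the accepting state D.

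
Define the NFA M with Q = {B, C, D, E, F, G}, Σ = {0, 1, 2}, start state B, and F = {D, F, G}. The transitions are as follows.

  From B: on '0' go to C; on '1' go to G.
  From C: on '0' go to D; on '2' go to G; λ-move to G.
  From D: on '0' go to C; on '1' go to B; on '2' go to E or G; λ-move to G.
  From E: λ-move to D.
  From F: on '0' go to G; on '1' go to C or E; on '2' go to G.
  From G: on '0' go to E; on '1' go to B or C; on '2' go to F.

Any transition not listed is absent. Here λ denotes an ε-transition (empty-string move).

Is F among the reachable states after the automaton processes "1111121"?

No

Start in {B}.
Read '1': B→{G}; now {G}.
Read '1': G→{B, C}; union {B, C}; ε-closure = {B, C, G}.
Read '1': B→{G}, C→∅, G→{B, C}; now {B, C, G}.
Read '1': B→{G}, C→∅, G→{B, C}; now {B, C, G}.
Read '1': B→{G}, C→∅, G→{B, C}; now {B, C, G}.
Read '2': B→∅, C→{G}, G→{F}; now {F, G}.
Read '1': F→{C, E}, G→{B, C}; union {B, C, E}; ε-closure = {B, C, D, E, G}.
State F is not in {B, C, D, E, G}.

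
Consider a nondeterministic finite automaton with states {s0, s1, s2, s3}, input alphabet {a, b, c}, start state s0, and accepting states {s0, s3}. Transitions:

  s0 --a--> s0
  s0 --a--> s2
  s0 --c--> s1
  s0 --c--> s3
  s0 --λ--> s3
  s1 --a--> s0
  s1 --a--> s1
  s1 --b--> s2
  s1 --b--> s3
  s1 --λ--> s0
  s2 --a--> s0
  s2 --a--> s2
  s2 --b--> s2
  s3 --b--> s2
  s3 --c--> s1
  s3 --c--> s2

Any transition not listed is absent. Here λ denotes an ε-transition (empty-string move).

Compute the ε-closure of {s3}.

{s3}

Begin with {s3}.
No ε-moves leave this set, so the closure equals the set itself.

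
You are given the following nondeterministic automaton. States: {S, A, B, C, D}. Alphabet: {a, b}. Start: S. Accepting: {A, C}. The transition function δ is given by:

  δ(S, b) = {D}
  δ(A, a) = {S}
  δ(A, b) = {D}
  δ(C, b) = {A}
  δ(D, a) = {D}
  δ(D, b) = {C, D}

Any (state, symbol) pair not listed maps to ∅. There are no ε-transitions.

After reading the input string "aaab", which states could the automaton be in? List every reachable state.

Start in {S}.
Read 'a': S→∅; now ∅.
The set is empty and remains empty for the remaining 3 symbols.

∅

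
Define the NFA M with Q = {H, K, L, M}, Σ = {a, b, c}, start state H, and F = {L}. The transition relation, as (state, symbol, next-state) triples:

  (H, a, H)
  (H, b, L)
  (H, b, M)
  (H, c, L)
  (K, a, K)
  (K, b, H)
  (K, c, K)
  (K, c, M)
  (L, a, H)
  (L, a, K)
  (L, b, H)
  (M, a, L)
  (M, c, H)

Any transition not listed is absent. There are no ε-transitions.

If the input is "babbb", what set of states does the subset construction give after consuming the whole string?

Start in {H}.
Read 'b': H→{L, M}; now {L, M}.
Read 'a': L→{H, K}, M→{L}; now {H, K, L}.
Read 'b': H→{L, M}, K→{H}, L→{H}; now {H, L, M}.
Read 'b': H→{L, M}, L→{H}, M→∅; now {H, L, M}.
Read 'b': H→{L, M}, L→{H}, M→∅; now {H, L, M}.

{H, L, M}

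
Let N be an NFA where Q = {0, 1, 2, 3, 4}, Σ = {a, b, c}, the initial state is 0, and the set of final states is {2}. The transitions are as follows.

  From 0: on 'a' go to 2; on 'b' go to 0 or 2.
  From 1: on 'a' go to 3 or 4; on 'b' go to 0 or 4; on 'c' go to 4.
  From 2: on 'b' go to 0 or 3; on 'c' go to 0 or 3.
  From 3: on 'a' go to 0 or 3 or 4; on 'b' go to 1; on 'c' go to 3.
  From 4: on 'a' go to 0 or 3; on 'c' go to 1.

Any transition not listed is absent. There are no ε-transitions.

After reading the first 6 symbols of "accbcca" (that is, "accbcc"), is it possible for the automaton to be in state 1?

Start in {0}.
Read 'a': {0} → {2}.
Read 'c': {2} → {0, 3}.
Read 'c': {0, 3} → {3}.
Read 'b': {3} → {1}.
Read 'c': {1} → {4}.
Read 'c': {4} → {1}.
State 1 is in {1}.

Yes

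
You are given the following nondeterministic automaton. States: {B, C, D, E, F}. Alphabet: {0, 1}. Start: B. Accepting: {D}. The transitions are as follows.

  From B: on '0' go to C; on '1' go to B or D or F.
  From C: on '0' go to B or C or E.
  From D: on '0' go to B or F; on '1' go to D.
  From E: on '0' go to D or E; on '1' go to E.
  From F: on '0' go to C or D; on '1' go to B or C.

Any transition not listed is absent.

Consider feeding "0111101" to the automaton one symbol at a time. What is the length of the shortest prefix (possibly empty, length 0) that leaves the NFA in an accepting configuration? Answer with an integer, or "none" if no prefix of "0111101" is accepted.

none

Start in {B}.
Read '0': {B} → {C}.
Read '1': {C} → ∅.
The set is empty and remains empty for the remaining 5 symbols.
No reachable set along the way intersects F.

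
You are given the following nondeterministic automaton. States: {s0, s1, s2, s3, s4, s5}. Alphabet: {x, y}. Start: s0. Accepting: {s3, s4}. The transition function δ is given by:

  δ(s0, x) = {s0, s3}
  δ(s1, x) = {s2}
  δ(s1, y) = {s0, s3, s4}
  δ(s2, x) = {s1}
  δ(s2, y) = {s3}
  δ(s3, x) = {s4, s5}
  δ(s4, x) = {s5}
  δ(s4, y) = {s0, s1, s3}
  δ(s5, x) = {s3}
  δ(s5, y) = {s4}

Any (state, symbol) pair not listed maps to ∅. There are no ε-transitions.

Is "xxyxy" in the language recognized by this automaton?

Yes

Start in {s0}.
Read 'x': s0→{s0, s3}; now {s0, s3}.
Read 'x': s0→{s0, s3}, s3→{s4, s5}; now {s0, s3, s4, s5}.
Read 'y': s0→∅, s3→∅, s4→{s0, s1, s3}, s5→{s4}; now {s0, s1, s3, s4}.
Read 'x': s0→{s0, s3}, s1→{s2}, s3→{s4, s5}, s4→{s5}; now {s0, s2, s3, s4, s5}.
Read 'y': s0→∅, s2→{s3}, s3→∅, s4→{s0, s1, s3}, s5→{s4}; now {s0, s1, s3, s4}.
The final set {s0, s1, s3, s4} contains the accepting states s3, s4.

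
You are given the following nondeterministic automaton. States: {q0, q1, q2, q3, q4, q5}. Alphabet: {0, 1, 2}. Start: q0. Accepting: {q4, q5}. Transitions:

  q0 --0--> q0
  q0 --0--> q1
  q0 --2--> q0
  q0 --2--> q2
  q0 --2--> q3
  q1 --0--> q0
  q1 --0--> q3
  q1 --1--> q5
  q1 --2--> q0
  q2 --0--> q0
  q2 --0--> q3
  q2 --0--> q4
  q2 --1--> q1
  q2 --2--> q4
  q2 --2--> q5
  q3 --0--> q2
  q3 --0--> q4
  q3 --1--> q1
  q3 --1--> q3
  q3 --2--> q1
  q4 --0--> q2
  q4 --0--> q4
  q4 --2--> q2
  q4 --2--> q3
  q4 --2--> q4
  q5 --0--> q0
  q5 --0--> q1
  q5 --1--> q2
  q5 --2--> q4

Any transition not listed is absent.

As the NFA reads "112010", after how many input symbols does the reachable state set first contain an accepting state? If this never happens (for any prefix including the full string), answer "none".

Start in {q0}.
Read '1': {q0} → ∅.
The set is empty and remains empty for the remaining 5 symbols.
No reachable set along the way intersects F.

none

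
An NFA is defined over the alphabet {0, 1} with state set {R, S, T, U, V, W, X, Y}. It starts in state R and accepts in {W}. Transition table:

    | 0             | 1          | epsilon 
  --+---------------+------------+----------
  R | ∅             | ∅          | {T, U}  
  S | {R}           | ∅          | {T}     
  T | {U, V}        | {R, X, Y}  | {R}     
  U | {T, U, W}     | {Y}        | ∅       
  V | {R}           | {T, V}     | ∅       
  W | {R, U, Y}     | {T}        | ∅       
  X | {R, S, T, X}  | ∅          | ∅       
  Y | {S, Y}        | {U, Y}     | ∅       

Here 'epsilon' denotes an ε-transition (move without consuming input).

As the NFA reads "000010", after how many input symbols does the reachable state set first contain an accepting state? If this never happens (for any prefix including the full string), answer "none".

1

Start: ε-closure({R}) = {R, T, U}.
Read '0': {R, T, U} → {R, T, U, V, W}.
None of the earlier sets intersect F, but {R, T, U, V, W} does.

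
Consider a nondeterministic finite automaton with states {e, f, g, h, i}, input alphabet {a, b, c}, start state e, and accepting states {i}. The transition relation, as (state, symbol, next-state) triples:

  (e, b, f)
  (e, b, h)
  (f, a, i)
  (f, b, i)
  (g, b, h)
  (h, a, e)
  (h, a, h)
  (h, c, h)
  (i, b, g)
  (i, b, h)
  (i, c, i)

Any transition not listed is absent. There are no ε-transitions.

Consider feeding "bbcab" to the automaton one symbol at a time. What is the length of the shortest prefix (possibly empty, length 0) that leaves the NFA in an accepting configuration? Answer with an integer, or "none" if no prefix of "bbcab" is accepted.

2

Start in {e}.
Read 'b': e→{f, h}; now {f, h}.
Read 'b': f→{i}, h→∅; now {i}.
None of the earlier sets intersect F, but {i} does.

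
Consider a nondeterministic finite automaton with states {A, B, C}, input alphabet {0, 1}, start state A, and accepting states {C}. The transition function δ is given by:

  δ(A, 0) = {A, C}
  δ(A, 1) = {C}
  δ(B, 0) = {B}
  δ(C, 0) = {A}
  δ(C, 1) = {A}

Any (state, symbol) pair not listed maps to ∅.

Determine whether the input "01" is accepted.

Start in {A}.
Read '0': A→{A, C}; now {A, C}.
Read '1': A→{C}, C→{A}; now {A, C}.
The final set {A, C} contains the accepting state C.

Yes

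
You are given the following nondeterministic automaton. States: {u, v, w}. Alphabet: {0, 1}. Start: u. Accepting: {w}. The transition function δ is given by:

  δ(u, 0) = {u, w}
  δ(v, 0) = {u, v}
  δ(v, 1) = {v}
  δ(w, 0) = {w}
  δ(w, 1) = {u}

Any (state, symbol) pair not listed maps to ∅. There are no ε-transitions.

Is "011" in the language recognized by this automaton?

Start in {u}.
Read '0': u→{u, w}; now {u, w}.
Read '1': u→∅, w→{u}; now {u}.
Read '1': u→∅; now ∅.
The final set ∅ contains no accepting state.

No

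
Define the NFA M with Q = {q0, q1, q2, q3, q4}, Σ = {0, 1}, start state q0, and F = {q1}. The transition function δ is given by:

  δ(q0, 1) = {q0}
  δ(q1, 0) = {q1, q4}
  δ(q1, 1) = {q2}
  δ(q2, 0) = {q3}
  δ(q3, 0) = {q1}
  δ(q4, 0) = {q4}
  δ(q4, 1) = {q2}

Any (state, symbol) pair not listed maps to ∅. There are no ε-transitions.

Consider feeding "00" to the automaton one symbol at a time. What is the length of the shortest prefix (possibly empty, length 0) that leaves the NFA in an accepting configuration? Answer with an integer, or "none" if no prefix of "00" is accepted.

none

Start in {q0}.
Read '0': {q0} → ∅.
The set is empty and remains empty for the remaining 1 symbol.
No reachable set along the way intersects F.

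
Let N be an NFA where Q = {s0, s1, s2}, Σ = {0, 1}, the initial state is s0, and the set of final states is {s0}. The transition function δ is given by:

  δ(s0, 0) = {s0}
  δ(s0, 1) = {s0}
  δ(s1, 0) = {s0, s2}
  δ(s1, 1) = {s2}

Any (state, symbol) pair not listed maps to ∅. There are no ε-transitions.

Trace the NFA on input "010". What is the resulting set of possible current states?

{s0}

Start in {s0}.
Read '0': {s0} → {s0}.
Read '1': {s0} → {s0}.
Read '0': {s0} → {s0}.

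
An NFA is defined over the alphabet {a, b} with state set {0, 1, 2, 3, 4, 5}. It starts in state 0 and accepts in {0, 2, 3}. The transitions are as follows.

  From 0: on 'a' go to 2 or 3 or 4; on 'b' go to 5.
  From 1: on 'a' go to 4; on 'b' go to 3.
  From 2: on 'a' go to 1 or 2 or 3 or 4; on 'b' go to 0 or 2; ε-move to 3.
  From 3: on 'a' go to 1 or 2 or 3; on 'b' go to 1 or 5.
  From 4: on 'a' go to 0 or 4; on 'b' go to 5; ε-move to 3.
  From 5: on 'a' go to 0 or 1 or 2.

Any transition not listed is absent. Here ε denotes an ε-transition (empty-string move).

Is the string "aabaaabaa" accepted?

Yes

Start in {0}.
Read 'a': 0→{2, 3, 4}; now {2, 3, 4}.
Read 'a': 2→{1, 2, 3, 4}, 3→{1, 2, 3}, 4→{0, 4}; now {0, 1, 2, 3, 4}.
Read 'b': 0→{5}, 1→{3}, 2→{0, 2}, 3→{1, 5}, 4→{5}; now {0, 1, 2, 3, 5}.
Read 'a': 0→{2, 3, 4}, 1→{4}, 2→{1, 2, 3, 4}, 3→{1, 2, 3}, 5→{0, 1, 2}; now {0, 1, 2, 3, 4}.
Read 'a': 0→{2, 3, 4}, 1→{4}, 2→{1, 2, 3, 4}, 3→{1, 2, 3}, 4→{0, 4}; now {0, 1, 2, 3, 4}.
Read 'a': 0→{2, 3, 4}, 1→{4}, 2→{1, 2, 3, 4}, 3→{1, 2, 3}, 4→{0, 4}; now {0, 1, 2, 3, 4}.
Read 'b': 0→{5}, 1→{3}, 2→{0, 2}, 3→{1, 5}, 4→{5}; now {0, 1, 2, 3, 5}.
Read 'a': 0→{2, 3, 4}, 1→{4}, 2→{1, 2, 3, 4}, 3→{1, 2, 3}, 5→{0, 1, 2}; now {0, 1, 2, 3, 4}.
Read 'a': 0→{2, 3, 4}, 1→{4}, 2→{1, 2, 3, 4}, 3→{1, 2, 3}, 4→{0, 4}; now {0, 1, 2, 3, 4}.
The final set {0, 1, 2, 3, 4} contains the accepting states 0, 2, 3.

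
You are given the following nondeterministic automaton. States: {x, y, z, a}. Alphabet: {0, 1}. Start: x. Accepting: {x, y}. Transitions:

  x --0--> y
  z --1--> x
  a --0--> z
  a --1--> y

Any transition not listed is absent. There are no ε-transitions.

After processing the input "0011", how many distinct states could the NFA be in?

0

Start in {x}.
Read '0': {x} → {y}.
Read '0': {y} → ∅.
The set is empty and remains empty for the remaining 2 symbols.
That set has 0 states.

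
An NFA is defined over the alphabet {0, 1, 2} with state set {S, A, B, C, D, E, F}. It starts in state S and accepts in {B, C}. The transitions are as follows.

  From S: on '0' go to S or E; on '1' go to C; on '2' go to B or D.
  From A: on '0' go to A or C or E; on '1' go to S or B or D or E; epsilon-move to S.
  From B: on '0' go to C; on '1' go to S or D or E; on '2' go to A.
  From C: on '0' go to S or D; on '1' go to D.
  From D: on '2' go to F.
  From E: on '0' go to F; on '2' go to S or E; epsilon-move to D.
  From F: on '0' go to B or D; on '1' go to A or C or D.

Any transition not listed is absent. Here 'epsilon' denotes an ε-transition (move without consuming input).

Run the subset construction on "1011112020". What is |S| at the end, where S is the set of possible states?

0

Start in {S}.
Read '1': {S} → {C}.
Read '0': {C} → {S, D}.
Read '1': {S, D} → {C}.
Read '1': {C} → {D}.
Read '1': {D} → ∅.
The set is empty and remains empty for the remaining 5 symbols.
That set has 0 states.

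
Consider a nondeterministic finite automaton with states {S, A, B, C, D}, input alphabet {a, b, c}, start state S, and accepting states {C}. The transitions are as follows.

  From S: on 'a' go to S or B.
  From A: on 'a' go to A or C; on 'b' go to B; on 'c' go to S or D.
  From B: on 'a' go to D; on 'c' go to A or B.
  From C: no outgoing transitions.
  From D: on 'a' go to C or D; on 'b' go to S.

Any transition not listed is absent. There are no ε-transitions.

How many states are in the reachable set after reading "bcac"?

0

Start in {S}.
Read 'b': {S} → ∅.
The set is empty and remains empty for the remaining 3 symbols.
That set has 0 states.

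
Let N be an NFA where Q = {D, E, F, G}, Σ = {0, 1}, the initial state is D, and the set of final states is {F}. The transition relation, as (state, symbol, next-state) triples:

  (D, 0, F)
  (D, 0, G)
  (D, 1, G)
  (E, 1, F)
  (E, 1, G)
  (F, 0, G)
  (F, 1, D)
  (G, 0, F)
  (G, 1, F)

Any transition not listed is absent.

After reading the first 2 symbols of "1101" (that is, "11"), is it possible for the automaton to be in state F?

Start in {D}.
Read '1': D→{G}; now {G}.
Read '1': G→{F}; now {F}.
State F is in {F}.

Yes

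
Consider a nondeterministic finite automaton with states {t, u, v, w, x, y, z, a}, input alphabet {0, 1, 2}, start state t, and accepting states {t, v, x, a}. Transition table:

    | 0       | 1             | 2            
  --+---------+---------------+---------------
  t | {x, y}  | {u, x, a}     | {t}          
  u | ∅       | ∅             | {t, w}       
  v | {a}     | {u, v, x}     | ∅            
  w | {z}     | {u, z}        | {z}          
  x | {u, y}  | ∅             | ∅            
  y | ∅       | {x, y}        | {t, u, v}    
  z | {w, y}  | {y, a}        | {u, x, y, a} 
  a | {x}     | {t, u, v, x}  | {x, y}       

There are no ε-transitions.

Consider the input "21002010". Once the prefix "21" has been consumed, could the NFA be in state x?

Start in {t}.
Read '2': t→{t}; now {t}.
Read '1': t→{u, x, a}; now {u, x, a}.
State x is in {u, x, a}.

Yes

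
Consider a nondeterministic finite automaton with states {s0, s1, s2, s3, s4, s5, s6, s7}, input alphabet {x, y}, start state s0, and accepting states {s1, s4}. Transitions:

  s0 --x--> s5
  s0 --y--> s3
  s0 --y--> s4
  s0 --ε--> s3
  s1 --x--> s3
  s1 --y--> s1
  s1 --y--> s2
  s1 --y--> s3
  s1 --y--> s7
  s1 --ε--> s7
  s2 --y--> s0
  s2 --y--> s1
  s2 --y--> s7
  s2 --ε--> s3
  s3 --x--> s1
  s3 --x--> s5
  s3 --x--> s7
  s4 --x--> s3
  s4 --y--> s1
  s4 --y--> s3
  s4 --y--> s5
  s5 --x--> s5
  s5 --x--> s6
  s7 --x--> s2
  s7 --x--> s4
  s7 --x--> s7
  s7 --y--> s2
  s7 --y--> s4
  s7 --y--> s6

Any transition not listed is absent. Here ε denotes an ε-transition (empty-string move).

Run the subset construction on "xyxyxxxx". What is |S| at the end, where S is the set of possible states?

7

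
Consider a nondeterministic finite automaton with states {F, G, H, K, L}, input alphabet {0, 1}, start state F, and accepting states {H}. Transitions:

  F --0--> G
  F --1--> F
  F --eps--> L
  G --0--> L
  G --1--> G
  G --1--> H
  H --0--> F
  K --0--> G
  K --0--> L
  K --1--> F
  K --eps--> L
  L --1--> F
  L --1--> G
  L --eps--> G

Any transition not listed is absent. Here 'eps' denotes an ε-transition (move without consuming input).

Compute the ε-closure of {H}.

{H}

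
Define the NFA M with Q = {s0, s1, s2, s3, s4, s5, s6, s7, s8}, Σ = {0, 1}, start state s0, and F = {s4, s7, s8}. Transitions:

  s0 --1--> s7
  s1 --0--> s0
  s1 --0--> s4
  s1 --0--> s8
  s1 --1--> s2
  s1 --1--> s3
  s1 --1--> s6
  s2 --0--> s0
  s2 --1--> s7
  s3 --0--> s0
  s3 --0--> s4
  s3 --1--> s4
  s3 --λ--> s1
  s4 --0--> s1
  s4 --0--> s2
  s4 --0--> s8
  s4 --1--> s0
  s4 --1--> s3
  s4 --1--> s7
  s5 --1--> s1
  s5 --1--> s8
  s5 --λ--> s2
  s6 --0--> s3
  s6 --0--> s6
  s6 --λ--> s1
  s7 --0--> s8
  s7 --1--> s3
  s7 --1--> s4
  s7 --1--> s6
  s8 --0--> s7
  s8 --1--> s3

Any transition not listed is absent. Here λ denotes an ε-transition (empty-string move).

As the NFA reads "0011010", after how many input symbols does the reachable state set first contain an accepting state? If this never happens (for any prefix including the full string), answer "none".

none

Start in {s0}.
Read '0': {s0} → ∅.
The set is empty and remains empty for the remaining 6 symbols.
No reachable set along the way intersects F.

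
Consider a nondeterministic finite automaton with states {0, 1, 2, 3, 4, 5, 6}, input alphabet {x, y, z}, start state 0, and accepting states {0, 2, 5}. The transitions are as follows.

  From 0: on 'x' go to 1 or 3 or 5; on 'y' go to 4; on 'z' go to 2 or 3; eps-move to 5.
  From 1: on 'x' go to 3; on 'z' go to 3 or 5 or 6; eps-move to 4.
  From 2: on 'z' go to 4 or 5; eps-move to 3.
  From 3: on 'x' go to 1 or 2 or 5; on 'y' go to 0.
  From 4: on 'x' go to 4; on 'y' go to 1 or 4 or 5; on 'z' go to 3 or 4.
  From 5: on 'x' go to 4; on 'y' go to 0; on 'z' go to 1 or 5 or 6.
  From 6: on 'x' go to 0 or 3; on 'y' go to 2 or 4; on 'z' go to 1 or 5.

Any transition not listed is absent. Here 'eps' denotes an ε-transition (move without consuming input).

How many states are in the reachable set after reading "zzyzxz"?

6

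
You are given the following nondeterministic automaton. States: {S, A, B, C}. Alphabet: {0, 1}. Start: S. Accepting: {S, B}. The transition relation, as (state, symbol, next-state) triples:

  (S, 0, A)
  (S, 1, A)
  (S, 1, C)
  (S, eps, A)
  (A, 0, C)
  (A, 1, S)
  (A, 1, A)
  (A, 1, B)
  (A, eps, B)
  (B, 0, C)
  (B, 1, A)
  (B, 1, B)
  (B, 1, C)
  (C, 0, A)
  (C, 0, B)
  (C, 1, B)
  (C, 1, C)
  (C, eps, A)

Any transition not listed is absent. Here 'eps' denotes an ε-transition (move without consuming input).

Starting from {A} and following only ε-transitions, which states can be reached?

Begin with {A}.
ε-move A → B; add B.

{A, B}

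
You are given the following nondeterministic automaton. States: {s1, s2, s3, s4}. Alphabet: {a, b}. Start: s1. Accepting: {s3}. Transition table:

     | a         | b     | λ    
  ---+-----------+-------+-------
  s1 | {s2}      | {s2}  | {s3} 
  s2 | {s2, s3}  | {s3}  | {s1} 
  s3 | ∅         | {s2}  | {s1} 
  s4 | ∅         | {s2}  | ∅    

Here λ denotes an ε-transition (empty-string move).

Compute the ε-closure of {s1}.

{s1, s3}

Begin with {s1}.
ε-move s1 → s3; add s3.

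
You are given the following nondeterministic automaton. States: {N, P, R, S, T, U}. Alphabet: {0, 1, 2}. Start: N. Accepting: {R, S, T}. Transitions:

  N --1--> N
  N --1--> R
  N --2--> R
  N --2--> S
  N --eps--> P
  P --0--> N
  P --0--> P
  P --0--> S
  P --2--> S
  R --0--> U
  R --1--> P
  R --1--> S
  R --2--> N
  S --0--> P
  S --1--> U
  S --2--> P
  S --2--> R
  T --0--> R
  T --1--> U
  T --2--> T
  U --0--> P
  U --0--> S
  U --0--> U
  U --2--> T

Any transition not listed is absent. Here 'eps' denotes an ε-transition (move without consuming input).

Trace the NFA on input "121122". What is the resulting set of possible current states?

Start: ε-closure({N}) = {N, P}.
Read '1': N→{N, R}, P→∅; union {N, R}; ε-closure = {N, P, R}.
Read '2': N→{R, S}, P→{S}, R→{N}; union {N, R, S}; ε-closure = {N, P, R, S}.
Read '1': N→{N, R}, P→∅, R→{P, S}, S→{U}; now {N, P, R, S, U}.
Read '1': N→{N, R}, P→∅, R→{P, S}, S→{U}, U→∅; now {N, P, R, S, U}.
Read '2': N→{R, S}, P→{S}, R→{N}, S→{P, R}, U→{T}; now {N, P, R, S, T}.
Read '2': N→{R, S}, P→{S}, R→{N}, S→{P, R}, T→{T}; now {N, P, R, S, T}.

{N, P, R, S, T}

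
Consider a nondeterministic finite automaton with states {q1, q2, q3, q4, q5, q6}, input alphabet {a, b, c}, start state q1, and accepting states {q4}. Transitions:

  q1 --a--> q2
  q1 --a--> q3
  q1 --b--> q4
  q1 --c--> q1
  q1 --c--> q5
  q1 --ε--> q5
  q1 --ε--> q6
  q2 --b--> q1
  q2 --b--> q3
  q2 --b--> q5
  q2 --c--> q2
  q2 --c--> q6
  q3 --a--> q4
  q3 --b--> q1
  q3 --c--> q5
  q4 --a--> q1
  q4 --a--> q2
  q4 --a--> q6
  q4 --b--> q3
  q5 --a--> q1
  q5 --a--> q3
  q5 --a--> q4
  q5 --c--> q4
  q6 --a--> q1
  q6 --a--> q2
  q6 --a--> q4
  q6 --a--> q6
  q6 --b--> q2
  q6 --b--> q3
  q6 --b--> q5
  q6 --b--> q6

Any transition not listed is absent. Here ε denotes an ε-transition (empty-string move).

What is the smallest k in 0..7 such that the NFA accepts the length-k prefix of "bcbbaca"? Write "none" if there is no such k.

1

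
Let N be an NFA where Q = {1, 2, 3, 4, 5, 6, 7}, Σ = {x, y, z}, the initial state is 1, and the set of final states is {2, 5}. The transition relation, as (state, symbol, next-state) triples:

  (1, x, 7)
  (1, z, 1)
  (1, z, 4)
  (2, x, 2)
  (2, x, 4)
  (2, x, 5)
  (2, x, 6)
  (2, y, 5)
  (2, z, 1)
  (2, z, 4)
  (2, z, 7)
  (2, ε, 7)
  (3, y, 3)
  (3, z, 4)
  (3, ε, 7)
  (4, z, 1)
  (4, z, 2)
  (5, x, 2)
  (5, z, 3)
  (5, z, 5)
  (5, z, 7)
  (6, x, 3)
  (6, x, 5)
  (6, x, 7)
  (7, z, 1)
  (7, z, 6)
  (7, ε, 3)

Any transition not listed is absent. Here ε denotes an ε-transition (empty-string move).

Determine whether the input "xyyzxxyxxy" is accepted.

Yes

Start in {1}.
Read 'x': {1} → {3, 7}.
Read 'y': {3, 7} → {3, 7}.
Read 'y': {3, 7} → {3, 7}.
Read 'z': {3, 7} → {1, 4, 6}.
Read 'x': {1, 4, 6} → {3, 5, 7}.
Read 'x': {3, 5, 7} → {2, 3, 7}.
Read 'y': {2, 3, 7} → {3, 5, 7}.
Read 'x': {3, 5, 7} → {2, 3, 7}.
Read 'x': {2, 3, 7} → {2, 3, 4, 5, 6, 7}.
Read 'y': {2, 3, 4, 5, 6, 7} → {3, 5, 7}.
The final set {3, 5, 7} contains the accepting state 5.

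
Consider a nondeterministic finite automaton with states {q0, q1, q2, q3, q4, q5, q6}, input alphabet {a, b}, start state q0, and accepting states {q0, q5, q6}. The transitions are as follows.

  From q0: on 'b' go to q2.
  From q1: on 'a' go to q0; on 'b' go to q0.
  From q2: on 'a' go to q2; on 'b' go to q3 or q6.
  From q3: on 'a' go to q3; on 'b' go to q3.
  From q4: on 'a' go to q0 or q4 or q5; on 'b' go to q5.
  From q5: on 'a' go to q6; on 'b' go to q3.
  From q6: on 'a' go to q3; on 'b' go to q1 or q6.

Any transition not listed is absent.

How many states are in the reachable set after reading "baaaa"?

1

Start in {q0}.
Read 'b': q0→{q2}; now {q2}.
Read 'a': q2→{q2}; now {q2}.
Read 'a': q2→{q2}; now {q2}.
Read 'a': q2→{q2}; now {q2}.
Read 'a': q2→{q2}; now {q2}.
That set has 1 state.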